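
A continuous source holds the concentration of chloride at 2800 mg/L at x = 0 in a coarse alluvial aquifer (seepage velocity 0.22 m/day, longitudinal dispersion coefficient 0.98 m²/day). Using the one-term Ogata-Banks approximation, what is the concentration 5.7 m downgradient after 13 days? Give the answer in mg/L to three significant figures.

803 mg/L

For a continuous step input, C/C₀ ≈ ½·erfc((x−vt)/(2√(Dt))).
vt = 0.22 × 13 = 2.86 m and 2√(Dt) = 2√(0.98 × 13) = 7.139 m.
Argument (x−vt)/(2√(Dt)) = (5.7 − 2.86)/7.139 = 0.3978; ½·erfc(0.3978) = 0.2869.
C = 2800 × 0.2869 = 803 mg/L.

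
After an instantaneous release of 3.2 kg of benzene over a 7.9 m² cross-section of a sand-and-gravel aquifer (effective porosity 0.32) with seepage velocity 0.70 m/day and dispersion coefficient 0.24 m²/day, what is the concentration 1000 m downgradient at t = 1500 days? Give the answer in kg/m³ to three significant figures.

For an instantaneous plane source, C(x,t) = M/(n_e·A·√(4πDt)) · exp(−(x−vt)²/(4Dt)), with n_e·A the pore (flow) area.
Plume center vt = 0.70 × 1500 = 1050 m, so the well at 1000 m is 50 m upgradient of the peak.
√(4πDt) = 67.26 m, giving peak height M/(n_e·A·√(4πDt)) = 3.2/(0.32 × 7.9 × 67.26) = 0.01882 kg/m³.
(x−vt)²/(4Dt) = (-50)²/(4 × 0.24 × 1500) = 1.736; exp(−1.736) = 0.1762.
C = 0.01882 × 0.1762 = 0.00332 kg/m³.

0.00332 kg/m³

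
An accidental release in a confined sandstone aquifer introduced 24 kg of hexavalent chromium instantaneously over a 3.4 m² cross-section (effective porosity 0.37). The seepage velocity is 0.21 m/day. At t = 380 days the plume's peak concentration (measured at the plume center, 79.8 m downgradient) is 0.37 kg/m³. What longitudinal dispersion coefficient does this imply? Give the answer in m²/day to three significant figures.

At the plume center C_max = M/(n_e·A·√(4πDt)), so D = M²/(4πt·(n_e·A·C_max)²).
n_e·A·C_max = 0.37 × 3.4 × 0.37 = 0.4655 kg/m.
D = 24²/(4π × 380 × 0.4655²) = 0.557 m²/day.

0.557 m²/day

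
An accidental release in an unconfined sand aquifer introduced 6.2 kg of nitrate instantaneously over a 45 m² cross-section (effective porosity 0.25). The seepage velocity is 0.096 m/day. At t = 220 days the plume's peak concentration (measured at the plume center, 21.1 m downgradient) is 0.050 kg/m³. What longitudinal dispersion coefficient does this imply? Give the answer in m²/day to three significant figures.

0.0439 m²/day

At the plume center C_max = M/(n_e·A·√(4πDt)), so D = M²/(4πt·(n_e·A·C_max)²).
n_e·A·C_max = 0.25 × 45 × 0.050 = 0.5625 kg/m.
D = 6.2²/(4π × 220 × 0.5625²) = 0.0439 m²/day.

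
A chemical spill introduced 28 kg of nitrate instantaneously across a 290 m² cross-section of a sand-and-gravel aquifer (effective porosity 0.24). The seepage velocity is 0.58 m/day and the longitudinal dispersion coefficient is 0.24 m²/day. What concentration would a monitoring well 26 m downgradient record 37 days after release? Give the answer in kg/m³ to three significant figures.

For an instantaneous plane source, C(x,t) = M/(n_e·A·√(4πDt)) · exp(−(x−vt)²/(4Dt)), with n_e·A the pore (flow) area.
Plume center vt = 0.58 × 37 = 21.46 m, so the well at 26 m is 4.54 m downgradient of the peak.
√(4πDt) = 10.56 m, giving peak height M/(n_e·A·√(4πDt)) = 28/(0.24 × 290 × 10.56) = 0.03810 kg/m³.
(x−vt)²/(4Dt) = (4.54)²/(4 × 0.24 × 37) = 0.5803; exp(−0.5803) = 0.5597.
C = 0.03810 × 0.5597 = 0.0213 kg/m³.

0.0213 kg/m³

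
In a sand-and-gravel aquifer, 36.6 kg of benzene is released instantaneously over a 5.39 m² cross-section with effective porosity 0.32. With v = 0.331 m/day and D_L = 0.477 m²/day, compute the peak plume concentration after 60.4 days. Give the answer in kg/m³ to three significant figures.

1.12 kg/m³

The peak of an instantaneous 1D plume sits at x = vt; there the Gaussian factor is 1 and C_max = M/(n_e·A·√(4πDt)), where n_e·A is the pore area the mass is dissolved in.
√(4πDt) = √(4π × 0.477 × 60.4) = 19.03 m, so C_max = 36.6/(0.32 × 5.39 × 19.03) = 1.12 kg/m³.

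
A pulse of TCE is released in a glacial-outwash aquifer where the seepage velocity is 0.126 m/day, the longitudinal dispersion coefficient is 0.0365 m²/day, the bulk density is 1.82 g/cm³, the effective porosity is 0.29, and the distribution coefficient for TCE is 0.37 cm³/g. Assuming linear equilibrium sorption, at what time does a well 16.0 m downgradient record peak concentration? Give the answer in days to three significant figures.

Retardation factor R = 1 + ρ_b·K_d/n = 1 + 1.82 × 0.37/0.29 = 3.322.
Sorption retards both mechanisms: v_R = v/R = 0.03793 m/day, D_R = D/R = 0.01099 m²/day.
Peak time from v_R²t² + 2D_R t − x² = 0: t = (√(D_R² + v_R²x²) − D_R)/v_R².
√(D_R² + v_R²x²) = √(0.01099² + 0.03793² × 16.0²) = 0.6070; v_R² = 0.001439.
t = (0.6070 − 0.01099)/0.001439 = 414 days.

414 days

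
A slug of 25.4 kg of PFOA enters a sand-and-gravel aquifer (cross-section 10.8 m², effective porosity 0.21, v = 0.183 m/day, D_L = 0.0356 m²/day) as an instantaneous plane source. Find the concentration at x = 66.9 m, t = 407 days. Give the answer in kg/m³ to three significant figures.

For an instantaneous plane source, C(x,t) = M/(n_e·A·√(4πDt)) · exp(−(x−vt)²/(4Dt)), with n_e·A the pore (flow) area.
Plume center vt = 0.183 × 407 = 74.481 m, so the well at 66.9 m is 7.581 m upgradient of the peak.
√(4πDt) = 13.49 m, giving peak height M/(n_e·A·√(4πDt)) = 25.4/(0.21 × 10.8 × 13.49) = 0.8302 kg/m³.
(x−vt)²/(4Dt) = (-7.581)²/(4 × 0.0356 × 407) = 0.9916; exp(−0.9916) = 0.3710.
C = 0.8302 × 0.3710 = 0.308 kg/m³.

0.308 kg/m³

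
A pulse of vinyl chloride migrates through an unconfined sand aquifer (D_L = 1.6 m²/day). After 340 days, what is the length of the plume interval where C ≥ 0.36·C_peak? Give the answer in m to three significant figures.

The plume is Gaussian with σ = √(2Dt) = √(2 × 1.6 × 340) = 32.98 m.
C/C_peak = exp(−Δx²/(2σ²)) = 0.36 ⇒ Δx = σ·√(−2 ln 0.36) = 32.98 × 1.429 = 47.13 m.
Width = 2Δx = 94.3 m.

94.3 m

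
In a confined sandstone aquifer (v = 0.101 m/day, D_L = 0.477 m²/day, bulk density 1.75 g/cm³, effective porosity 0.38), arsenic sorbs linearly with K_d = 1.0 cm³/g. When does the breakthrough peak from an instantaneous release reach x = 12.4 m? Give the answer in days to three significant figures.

Retardation factor R = 1 + ρ_b·K_d/n = 1 + 1.75 × 1.0/0.38 = 5.605.
Sorption retards both mechanisms: v_R = v/R = 0.01802 m/day, D_R = D/R = 0.08510 m²/day.
Peak time from v_R²t² + 2D_R t − x² = 0: t = (√(D_R² + v_R²x²) − D_R)/v_R².
√(D_R² + v_R²x²) = √(0.08510² + 0.01802² × 12.4²) = 0.2391; v_R² = 0.0003247.
t = (0.2391 − 0.08510)/0.0003247 = 474 days.

474 days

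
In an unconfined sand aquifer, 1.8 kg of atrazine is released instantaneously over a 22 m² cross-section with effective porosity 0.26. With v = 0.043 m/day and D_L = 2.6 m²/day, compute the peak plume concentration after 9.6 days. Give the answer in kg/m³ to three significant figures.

The peak of an instantaneous 1D plume sits at x = vt; there the Gaussian factor is 1 and C_max = M/(n_e·A·√(4πDt)), where n_e·A is the pore area the mass is dissolved in.
√(4πDt) = √(4π × 2.6 × 9.6) = 17.71 m, so C_max = 1.8/(0.26 × 22 × 17.71) = 0.0178 kg/m³.

0.0178 kg/m³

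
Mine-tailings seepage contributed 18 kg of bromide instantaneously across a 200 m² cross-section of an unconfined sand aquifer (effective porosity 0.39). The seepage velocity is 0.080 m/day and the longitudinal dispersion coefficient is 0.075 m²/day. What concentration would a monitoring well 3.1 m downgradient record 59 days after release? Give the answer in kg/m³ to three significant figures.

0.0267 kg/m³

For an instantaneous plane source, C(x,t) = M/(n_e·A·√(4πDt)) · exp(−(x−vt)²/(4Dt)), with n_e·A the pore (flow) area.
Plume center vt = 0.080 × 59 = 4.72 m, so the well at 3.1 m is 1.62 m upgradient of the peak.
√(4πDt) = 7.457 m, giving peak height M/(n_e·A·√(4πDt)) = 18/(0.39 × 200 × 7.457) = 0.03095 kg/m³.
(x−vt)²/(4Dt) = (-1.62)²/(4 × 0.075 × 59) = 0.1483; exp(−0.1483) = 0.8622.
C = 0.03095 × 0.8622 = 0.0267 kg/m³.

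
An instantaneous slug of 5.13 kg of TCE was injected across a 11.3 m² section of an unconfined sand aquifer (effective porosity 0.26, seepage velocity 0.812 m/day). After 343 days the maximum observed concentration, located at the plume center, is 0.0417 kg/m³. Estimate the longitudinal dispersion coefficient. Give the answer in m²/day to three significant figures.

0.407 m²/day

At the plume center C_max = M/(n_e·A·√(4πDt)), so D = M²/(4πt·(n_e·A·C_max)²).
n_e·A·C_max = 0.26 × 11.3 × 0.0417 = 0.1225 kg/m.
D = 5.13²/(4π × 343 × 0.1225²) = 0.407 m²/day.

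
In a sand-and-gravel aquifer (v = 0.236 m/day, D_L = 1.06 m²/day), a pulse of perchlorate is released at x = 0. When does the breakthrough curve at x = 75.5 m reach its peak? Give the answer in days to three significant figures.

For the 1D instantaneous-source solution, setting ∂C/∂t = 0 at fixed x gives v²t² + 2Dt − x² = 0, so t = (√(D² + v²x²) − D)/v².
√(D² + v²x²) = √(1.06² + 0.236² × 75.5²) = 17.85; v² = 0.055696.
t = (17.85 − 1.06)/0.055696 = 301 days (vs. the pure-advection estimate x/v = 320 d).

301 days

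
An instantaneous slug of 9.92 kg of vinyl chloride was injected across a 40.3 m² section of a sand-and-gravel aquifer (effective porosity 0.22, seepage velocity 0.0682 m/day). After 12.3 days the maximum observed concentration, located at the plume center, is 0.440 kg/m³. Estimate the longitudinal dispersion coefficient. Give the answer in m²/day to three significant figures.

0.0418 m²/day

At the plume center C_max = M/(n_e·A·√(4πDt)), so D = M²/(4πt·(n_e·A·C_max)²).
n_e·A·C_max = 0.22 × 40.3 × 0.440 = 3.901 kg/m.
D = 9.92²/(4π × 12.3 × 3.901²) = 0.0418 m²/day.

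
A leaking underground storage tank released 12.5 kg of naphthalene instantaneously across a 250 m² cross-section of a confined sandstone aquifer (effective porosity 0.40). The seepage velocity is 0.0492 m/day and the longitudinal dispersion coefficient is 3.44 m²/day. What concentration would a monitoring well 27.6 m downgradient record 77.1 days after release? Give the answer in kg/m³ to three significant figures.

0.00127 kg/m³

For an instantaneous plane source, C(x,t) = M/(n_e·A·√(4πDt)) · exp(−(x−vt)²/(4Dt)), with n_e·A the pore (flow) area.
Plume center vt = 0.0492 × 77.1 = 3.79332 m, so the well at 27.6 m is 23.80668 m downgradient of the peak.
√(4πDt) = 57.73 m, giving peak height M/(n_e·A·√(4πDt)) = 12.5/(0.40 × 250 × 57.73) = 0.002165 kg/m³.
(x−vt)²/(4Dt) = (23.80668)²/(4 × 3.44 × 77.1) = 0.5342; exp(−0.5342) = 0.5861.
C = 0.002165 × 0.5861 = 0.00127 kg/m³.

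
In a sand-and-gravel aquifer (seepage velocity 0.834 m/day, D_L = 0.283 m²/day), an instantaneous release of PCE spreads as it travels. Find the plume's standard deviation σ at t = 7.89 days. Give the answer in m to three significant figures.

2.11 m

Dispersive spreading gives a Gaussian with σ² = 2Dt; advection only shifts the center.
σ = √(2 × 0.283 × 7.89) = 2.11 m.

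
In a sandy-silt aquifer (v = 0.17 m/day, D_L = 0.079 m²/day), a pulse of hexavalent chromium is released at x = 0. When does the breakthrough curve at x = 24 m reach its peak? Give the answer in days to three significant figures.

For the 1D instantaneous-source solution, setting ∂C/∂t = 0 at fixed x gives v²t² + 2Dt − x² = 0, so t = (√(D² + v²x²) − D)/v².
√(D² + v²x²) = √(0.079² + 0.17² × 24²) = 4.081; v² = 0.0289.
t = (4.081 − 0.079)/0.0289 = 138 days (vs. the pure-advection estimate x/v = 141 d).

138 days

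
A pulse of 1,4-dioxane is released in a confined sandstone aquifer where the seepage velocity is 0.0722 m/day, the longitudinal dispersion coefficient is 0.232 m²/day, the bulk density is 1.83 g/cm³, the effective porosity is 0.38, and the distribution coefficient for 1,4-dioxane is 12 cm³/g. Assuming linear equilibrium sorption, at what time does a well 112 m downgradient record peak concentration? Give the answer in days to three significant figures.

88600 days

Retardation factor R = 1 + ρ_b·K_d/n = 1 + 1.83 × 12/0.38 = 58.79.
Sorption retards both mechanisms: v_R = v/R = 0.001228 m/day, D_R = D/R = 0.003946 m²/day.
Peak time from v_R²t² + 2D_R t − x² = 0: t = (√(D_R² + v_R²x²) − D_R)/v_R².
√(D_R² + v_R²x²) = √(0.003946² + 0.001228² × 112²) = 0.1376; v_R² = 1.508e-06.
t = (0.1376 − 0.003946)/1.508e-06 = 88600 days.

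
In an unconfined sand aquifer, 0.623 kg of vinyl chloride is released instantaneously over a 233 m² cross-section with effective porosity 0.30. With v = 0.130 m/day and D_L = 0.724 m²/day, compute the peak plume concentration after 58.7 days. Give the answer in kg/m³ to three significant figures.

0.000386 kg/m³

The peak of an instantaneous 1D plume sits at x = vt; there the Gaussian factor is 1 and C_max = M/(n_e·A·√(4πDt)), where n_e·A is the pore area the mass is dissolved in.
√(4πDt) = √(4π × 0.724 × 58.7) = 23.11 m, so C_max = 0.623/(0.30 × 233 × 23.11) = 0.000386 kg/m³.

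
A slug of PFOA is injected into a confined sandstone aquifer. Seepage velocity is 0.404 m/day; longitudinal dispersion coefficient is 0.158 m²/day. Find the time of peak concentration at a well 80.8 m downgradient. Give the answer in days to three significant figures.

For the 1D instantaneous-source solution, setting ∂C/∂t = 0 at fixed x gives v²t² + 2Dt − x² = 0, so t = (√(D² + v²x²) − D)/v².
√(D² + v²x²) = √(0.158² + 0.404² × 80.8²) = 32.64; v² = 0.163216.
t = (32.64 − 0.158)/0.163216 = 199 days (vs. the pure-advection estimate x/v = 200 d).

199 days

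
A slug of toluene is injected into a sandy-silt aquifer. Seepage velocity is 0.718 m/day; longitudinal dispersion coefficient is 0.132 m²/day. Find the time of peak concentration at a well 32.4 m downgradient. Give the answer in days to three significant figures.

44.9 days

For the 1D instantaneous-source solution, setting ∂C/∂t = 0 at fixed x gives v²t² + 2Dt − x² = 0, so t = (√(D² + v²x²) − D)/v².
√(D² + v²x²) = √(0.132² + 0.718² × 32.4²) = 23.26; v² = 0.515524.
t = (23.26 − 0.132)/0.515524 = 44.9 days (vs. the pure-advection estimate x/v = 45.1 d).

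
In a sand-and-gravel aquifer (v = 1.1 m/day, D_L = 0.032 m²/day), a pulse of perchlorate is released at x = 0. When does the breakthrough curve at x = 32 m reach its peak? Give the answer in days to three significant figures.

29.1 days

For the 1D instantaneous-source solution, setting ∂C/∂t = 0 at fixed x gives v²t² + 2Dt − x² = 0, so t = (√(D² + v²x²) − D)/v².
√(D² + v²x²) = √(0.032² + 1.1² × 32²) = 35.20; v² = 1.21.
t = (35.20 − 0.032)/1.21 = 29.1 days (vs. the pure-advection estimate x/v = 29.1 d).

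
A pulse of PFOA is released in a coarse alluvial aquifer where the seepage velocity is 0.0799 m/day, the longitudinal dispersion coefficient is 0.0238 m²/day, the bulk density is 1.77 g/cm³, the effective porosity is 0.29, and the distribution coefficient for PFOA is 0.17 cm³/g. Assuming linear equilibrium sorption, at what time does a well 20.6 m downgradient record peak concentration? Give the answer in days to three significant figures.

518 days

Retardation factor R = 1 + ρ_b·K_d/n = 1 + 1.77 × 0.17/0.29 = 2.038.
Sorption retards both mechanisms: v_R = v/R = 0.03921 m/day, D_R = D/R = 0.01168 m²/day.
Peak time from v_R²t² + 2D_R t − x² = 0: t = (√(D_R² + v_R²x²) − D_R)/v_R².
√(D_R² + v_R²x²) = √(0.01168² + 0.03921² × 20.6²) = 0.8078; v_R² = 0.001537.
t = (0.8078 − 0.01168)/0.001537 = 518 days.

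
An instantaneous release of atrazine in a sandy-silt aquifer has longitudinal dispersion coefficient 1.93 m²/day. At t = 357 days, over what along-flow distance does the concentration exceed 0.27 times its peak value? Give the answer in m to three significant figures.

The plume is Gaussian with σ = √(2Dt) = √(2 × 1.93 × 357) = 37.12 m.
C/C_peak = exp(−Δx²/(2σ²)) = 0.27 ⇒ Δx = σ·√(−2 ln 0.27) = 37.12 × 1.618 = 60.06 m.
Width = 2Δx = 120 m.

120 m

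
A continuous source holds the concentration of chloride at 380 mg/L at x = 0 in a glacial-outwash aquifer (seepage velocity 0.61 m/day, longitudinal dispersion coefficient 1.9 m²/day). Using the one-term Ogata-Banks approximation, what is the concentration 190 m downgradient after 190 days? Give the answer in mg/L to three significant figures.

For a continuous step input, C/C₀ ≈ ½·erfc((x−vt)/(2√(Dt))).
vt = 0.61 × 190 = 115.9 m and 2√(Dt) = 2√(1.9 × 190) = 38.00 m.
Argument (x−vt)/(2√(Dt)) = (190 − 115.9)/38.00 = 1.950; ½·erfc(1.950) = 0.002910.
C = 380 × 0.002910 = 1.11 mg/L.

1.11 mg/L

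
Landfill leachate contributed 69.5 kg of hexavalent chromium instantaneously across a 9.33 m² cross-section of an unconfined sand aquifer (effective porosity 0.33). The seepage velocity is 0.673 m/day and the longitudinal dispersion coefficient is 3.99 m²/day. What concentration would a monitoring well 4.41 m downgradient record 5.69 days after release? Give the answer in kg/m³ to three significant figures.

For an instantaneous plane source, C(x,t) = M/(n_e·A·√(4πDt)) · exp(−(x−vt)²/(4Dt)), with n_e·A the pore (flow) area.
Plume center vt = 0.673 × 5.69 = 3.82937 m, so the well at 4.41 m is 0.58063 m downgradient of the peak.
√(4πDt) = 16.89 m, giving peak height M/(n_e·A·√(4πDt)) = 69.5/(0.33 × 9.33 × 16.89) = 1.336 kg/m³.
(x−vt)²/(4Dt) = (0.58063)²/(4 × 3.99 × 5.69) = 0.003712; exp(−0.003712) = 0.9963.
C = 1.336 × 0.9963 = 1.33 kg/m³.

1.33 kg/m³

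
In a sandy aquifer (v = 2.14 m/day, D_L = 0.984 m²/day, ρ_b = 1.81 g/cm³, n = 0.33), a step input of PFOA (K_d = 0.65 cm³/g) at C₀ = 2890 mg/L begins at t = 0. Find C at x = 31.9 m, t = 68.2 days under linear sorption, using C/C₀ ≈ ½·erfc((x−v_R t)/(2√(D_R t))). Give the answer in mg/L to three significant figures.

Retardation factor R = 1 + ρ_b·K_d/n = 1 + 1.81 × 0.65/0.33 = 4.565.
Sorption retards both mechanisms: v_R = v/R = 0.4688 m/day, D_R = D/R = 0.2156 m²/day.
v_R·t = 0.4688 × 68.2 = 31.97216 m; 2√(D_R t) = 7.669 m; argument = (31.9 − 31.97216)/7.669 = -0.009409.
C = C₀ × ½·erfc(-0.009409) = 2890 × 0.5053 = 1460 mg/L.

1460 mg/L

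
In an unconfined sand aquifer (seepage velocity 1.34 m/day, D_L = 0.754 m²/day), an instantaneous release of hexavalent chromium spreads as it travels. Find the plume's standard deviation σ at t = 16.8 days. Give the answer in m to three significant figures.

5.03 m

Dispersive spreading gives a Gaussian with σ² = 2Dt; advection only shifts the center.
σ = √(2 × 0.754 × 16.8) = 5.03 m.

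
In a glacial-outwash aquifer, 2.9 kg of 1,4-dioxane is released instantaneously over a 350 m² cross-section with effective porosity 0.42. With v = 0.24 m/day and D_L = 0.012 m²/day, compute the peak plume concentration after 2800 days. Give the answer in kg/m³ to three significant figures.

The peak of an instantaneous 1D plume sits at x = vt; there the Gaussian factor is 1 and C_max = M/(n_e·A·√(4πDt)), where n_e·A is the pore area the mass is dissolved in.
√(4πDt) = √(4π × 0.012 × 2800) = 20.55 m, so C_max = 2.9/(0.42 × 350 × 20.55) = 0.000960 kg/m³.

0.000960 kg/m³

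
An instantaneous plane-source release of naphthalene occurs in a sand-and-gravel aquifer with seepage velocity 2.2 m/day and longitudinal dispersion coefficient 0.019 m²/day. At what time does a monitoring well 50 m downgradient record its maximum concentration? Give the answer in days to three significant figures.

For the 1D instantaneous-source solution, setting ∂C/∂t = 0 at fixed x gives v²t² + 2Dt − x² = 0, so t = (√(D² + v²x²) − D)/v².
√(D² + v²x²) = √(0.019² + 2.2² × 50²) = 110.0; v² = 4.84.
t = (110.0 − 0.019)/4.84 = 22.7 days (vs. the pure-advection estimate x/v = 22.7 d).

22.7 days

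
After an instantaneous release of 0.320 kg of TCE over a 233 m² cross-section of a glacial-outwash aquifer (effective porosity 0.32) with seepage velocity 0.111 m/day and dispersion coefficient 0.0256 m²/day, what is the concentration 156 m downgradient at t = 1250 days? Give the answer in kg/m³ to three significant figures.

2.09e-05 kg/m³

For an instantaneous plane source, C(x,t) = M/(n_e·A·√(4πDt)) · exp(−(x−vt)²/(4Dt)), with n_e·A the pore (flow) area.
Plume center vt = 0.111 × 1250 = 138.75 m, so the well at 156 m is 17.25 m downgradient of the peak.
√(4πDt) = 20.05 m, giving peak height M/(n_e·A·√(4πDt)) = 0.320/(0.32 × 233 × 20.05) = 0.0002141 kg/m³.
(x−vt)²/(4Dt) = (17.25)²/(4 × 0.0256 × 1250) = 2.325; exp(−2.325) = 0.09778.
C = 0.0002141 × 0.09778 = 2.09e-05 kg/m³.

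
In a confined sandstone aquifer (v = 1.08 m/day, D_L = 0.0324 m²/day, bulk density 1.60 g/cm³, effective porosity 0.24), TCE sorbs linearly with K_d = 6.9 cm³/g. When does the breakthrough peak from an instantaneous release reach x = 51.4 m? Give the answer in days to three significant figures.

2240 days

Retardation factor R = 1 + ρ_b·K_d/n = 1 + 1.60 × 6.9/0.24 = 47.00.
Sorption retards both mechanisms: v_R = v/R = 0.02298 m/day, D_R = D/R = 0.0006894 m²/day.
Peak time from v_R²t² + 2D_R t − x² = 0: t = (√(D_R² + v_R²x²) − D_R)/v_R².
√(D_R² + v_R²x²) = √(0.0006894² + 0.02298² × 51.4²) = 1.181; v_R² = 0.0005281.
t = (1.181 − 0.0006894)/0.0005281 = 2240 days.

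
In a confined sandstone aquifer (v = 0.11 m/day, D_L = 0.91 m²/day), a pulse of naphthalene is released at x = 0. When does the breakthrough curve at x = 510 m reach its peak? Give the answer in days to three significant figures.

For the 1D instantaneous-source solution, setting ∂C/∂t = 0 at fixed x gives v²t² + 2Dt − x² = 0, so t = (√(D² + v²x²) − D)/v².
√(D² + v²x²) = √(0.91² + 0.11² × 510²) = 56.11; v² = 0.0121.
t = (56.11 − 0.91)/0.0121 = 4560 days (vs. the pure-advection estimate x/v = 4640 d).

4560 days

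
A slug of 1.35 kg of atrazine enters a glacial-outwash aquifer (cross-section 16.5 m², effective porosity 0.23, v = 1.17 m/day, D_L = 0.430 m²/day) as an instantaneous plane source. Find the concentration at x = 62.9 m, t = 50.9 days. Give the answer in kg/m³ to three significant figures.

0.0189 kg/m³

For an instantaneous plane source, C(x,t) = M/(n_e·A·√(4πDt)) · exp(−(x−vt)²/(4Dt)), with n_e·A the pore (flow) area.
Plume center vt = 1.17 × 50.9 = 59.553 m, so the well at 62.9 m is 3.347 m downgradient of the peak.
√(4πDt) = 16.58 m, giving peak height M/(n_e·A·√(4πDt)) = 1.35/(0.23 × 16.5 × 16.58) = 0.02146 kg/m³.
(x−vt)²/(4Dt) = (3.347)²/(4 × 0.430 × 50.9) = 0.1280; exp(−0.1280) = 0.8799.
C = 0.02146 × 0.8799 = 0.0189 kg/m³.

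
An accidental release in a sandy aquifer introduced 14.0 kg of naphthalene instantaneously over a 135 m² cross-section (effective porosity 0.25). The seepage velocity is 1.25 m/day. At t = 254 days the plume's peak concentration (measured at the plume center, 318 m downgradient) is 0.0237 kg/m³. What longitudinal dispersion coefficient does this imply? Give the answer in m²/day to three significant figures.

At the plume center C_max = M/(n_e·A·√(4πDt)), so D = M²/(4πt·(n_e·A·C_max)²).
n_e·A·C_max = 0.25 × 135 × 0.0237 = 0.7999 kg/m.
D = 14.0²/(4π × 254 × 0.7999²) = 0.0960 m²/day.

0.0960 m²/day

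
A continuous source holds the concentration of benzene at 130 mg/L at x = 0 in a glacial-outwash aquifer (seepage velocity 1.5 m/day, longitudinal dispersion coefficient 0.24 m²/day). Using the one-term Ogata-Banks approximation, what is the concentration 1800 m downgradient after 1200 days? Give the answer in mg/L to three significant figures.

For a continuous step input, C/C₀ ≈ ½·erfc((x−vt)/(2√(Dt))).
vt = 1.5 × 1200 = 1800 m and 2√(Dt) = 2√(0.24 × 1200) = 33.94 m.
Argument (x−vt)/(2√(Dt)) = (1800 − 1800)/33.94 = 0; ½·erfc(0) = 0.5000.
C = 130 × 0.5000 = 65.0 mg/L.

65.0 mg/L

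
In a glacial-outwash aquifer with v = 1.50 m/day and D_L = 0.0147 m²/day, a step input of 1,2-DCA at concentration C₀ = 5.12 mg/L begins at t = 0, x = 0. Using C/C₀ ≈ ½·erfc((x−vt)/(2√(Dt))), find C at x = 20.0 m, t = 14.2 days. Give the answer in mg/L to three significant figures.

5.01 mg/L

For a continuous step input, C/C₀ ≈ ½·erfc((x−vt)/(2√(Dt))).
vt = 1.50 × 14.2 = 21.3 m and 2√(Dt) = 2√(0.0147 × 14.2) = 0.9138 m.
Argument (x−vt)/(2√(Dt)) = (20.0 − 21.3)/0.9138 = -1.423; ½·erfc(-1.423) = 0.9779.
C = 5.12 × 0.9779 = 5.01 mg/L.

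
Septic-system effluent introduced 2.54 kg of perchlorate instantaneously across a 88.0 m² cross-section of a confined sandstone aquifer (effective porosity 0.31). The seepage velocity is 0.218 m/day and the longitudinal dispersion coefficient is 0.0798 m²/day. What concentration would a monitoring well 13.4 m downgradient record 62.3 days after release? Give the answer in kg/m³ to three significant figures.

For an instantaneous plane source, C(x,t) = M/(n_e·A·√(4πDt)) · exp(−(x−vt)²/(4Dt)), with n_e·A the pore (flow) area.
Plume center vt = 0.218 × 62.3 = 13.5814 m, so the well at 13.4 m is 0.1814 m upgradient of the peak.
√(4πDt) = 7.904 m, giving peak height M/(n_e·A·√(4πDt)) = 2.54/(0.31 × 88.0 × 7.904) = 0.01178 kg/m³.
(x−vt)²/(4Dt) = (-0.1814)²/(4 × 0.0798 × 62.3) = 0.001655; exp(−0.001655) = 0.9983.
C = 0.01178 × 0.9983 = 0.0118 kg/m³.

0.0118 kg/m³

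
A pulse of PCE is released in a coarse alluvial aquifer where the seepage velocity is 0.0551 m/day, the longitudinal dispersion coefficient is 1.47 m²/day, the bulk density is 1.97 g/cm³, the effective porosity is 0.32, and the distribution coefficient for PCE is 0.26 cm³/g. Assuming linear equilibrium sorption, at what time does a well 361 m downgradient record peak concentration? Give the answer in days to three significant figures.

Retardation factor R = 1 + ρ_b·K_d/n = 1 + 1.97 × 0.26/0.32 = 2.601.
Sorption retards both mechanisms: v_R = v/R = 0.02118 m/day, D_R = D/R = 0.5652 m²/day.
Peak time from v_R²t² + 2D_R t − x² = 0: t = (√(D_R² + v_R²x²) − D_R)/v_R².
√(D_R² + v_R²x²) = √(0.5652² + 0.02118² × 361²) = 7.667; v_R² = 0.0004486.
t = (7.667 − 0.5652)/0.0004486 = 15800 days.

15800 days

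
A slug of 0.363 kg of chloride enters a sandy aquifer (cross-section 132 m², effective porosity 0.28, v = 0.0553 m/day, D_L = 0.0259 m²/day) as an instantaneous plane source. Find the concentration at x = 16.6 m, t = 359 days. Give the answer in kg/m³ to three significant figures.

For an instantaneous plane source, C(x,t) = M/(n_e·A·√(4πDt)) · exp(−(x−vt)²/(4Dt)), with n_e·A the pore (flow) area.
Plume center vt = 0.0553 × 359 = 19.8527 m, so the well at 16.6 m is 3.2527 m upgradient of the peak.
√(4πDt) = 10.81 m, giving peak height M/(n_e·A·√(4πDt)) = 0.363/(0.28 × 132 × 10.81) = 0.0009086 kg/m³.
(x−vt)²/(4Dt) = (-3.2527)²/(4 × 0.0259 × 359) = 0.2845; exp(−0.2845) = 0.7524.
C = 0.0009086 × 0.7524 = 0.000684 kg/m³.

0.000684 kg/m³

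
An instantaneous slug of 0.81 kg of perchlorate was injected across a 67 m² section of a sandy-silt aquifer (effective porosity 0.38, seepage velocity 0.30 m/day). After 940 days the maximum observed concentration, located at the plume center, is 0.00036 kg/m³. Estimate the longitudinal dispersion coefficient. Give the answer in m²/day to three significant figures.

At the plume center C_max = M/(n_e·A·√(4πDt)), so D = M²/(4πt·(n_e·A·C_max)²).
n_e·A·C_max = 0.38 × 67 × 0.00036 = 0.009166 kg/m.
D = 0.81²/(4π × 940 × 0.009166²) = 0.661 m²/day.

0.661 m²/day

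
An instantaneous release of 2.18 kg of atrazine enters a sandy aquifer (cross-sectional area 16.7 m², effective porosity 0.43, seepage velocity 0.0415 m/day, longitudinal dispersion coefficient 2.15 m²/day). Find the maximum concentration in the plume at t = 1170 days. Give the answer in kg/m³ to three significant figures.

0.00171 kg/m³

The peak of an instantaneous 1D plume sits at x = vt; there the Gaussian factor is 1 and C_max = M/(n_e·A·√(4πDt)), where n_e·A is the pore area the mass is dissolved in.
√(4πDt) = √(4π × 2.15 × 1170) = 177.8 m, so C_max = 2.18/(0.43 × 16.7 × 177.8) = 0.00171 kg/m³.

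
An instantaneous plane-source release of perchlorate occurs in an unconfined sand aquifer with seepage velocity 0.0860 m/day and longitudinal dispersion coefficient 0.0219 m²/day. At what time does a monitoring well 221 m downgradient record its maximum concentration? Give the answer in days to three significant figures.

2570 days

For the 1D instantaneous-source solution, setting ∂C/∂t = 0 at fixed x gives v²t² + 2Dt − x² = 0, so t = (√(D² + v²x²) − D)/v².
√(D² + v²x²) = √(0.0219² + 0.0860² × 221²) = 19.01; v² = 0.007396.
t = (19.01 − 0.0219)/0.007396 = 2570 days (vs. the pure-advection estimate x/v = 2570 d).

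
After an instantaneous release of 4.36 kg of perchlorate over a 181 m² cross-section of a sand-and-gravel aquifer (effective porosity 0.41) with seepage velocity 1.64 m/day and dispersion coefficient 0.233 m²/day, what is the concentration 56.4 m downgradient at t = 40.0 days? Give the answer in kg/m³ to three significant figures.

0.000561 kg/m³

For an instantaneous plane source, C(x,t) = M/(n_e·A·√(4πDt)) · exp(−(x−vt)²/(4Dt)), with n_e·A the pore (flow) area.
Plume center vt = 1.64 × 40.0 = 65.6 m, so the well at 56.4 m is 9.2 m upgradient of the peak.
√(4πDt) = 10.82 m, giving peak height M/(n_e·A·√(4πDt)) = 4.36/(0.41 × 181 × 10.82) = 0.005430 kg/m³.
(x−vt)²/(4Dt) = (-9.2)²/(4 × 0.233 × 40.0) = 2.270; exp(−2.270) = 0.1033.
C = 0.005430 × 0.1033 = 0.000561 kg/m³.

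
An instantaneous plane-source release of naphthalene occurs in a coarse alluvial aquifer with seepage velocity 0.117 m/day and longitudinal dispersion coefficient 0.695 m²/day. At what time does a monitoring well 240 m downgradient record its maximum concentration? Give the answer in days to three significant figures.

2000 days

For the 1D instantaneous-source solution, setting ∂C/∂t = 0 at fixed x gives v²t² + 2Dt − x² = 0, so t = (√(D² + v²x²) − D)/v².
√(D² + v²x²) = √(0.695² + 0.117² × 240²) = 28.09; v² = 0.013689.
t = (28.09 − 0.695)/0.013689 = 2000 days (vs. the pure-advection estimate x/v = 2050 d).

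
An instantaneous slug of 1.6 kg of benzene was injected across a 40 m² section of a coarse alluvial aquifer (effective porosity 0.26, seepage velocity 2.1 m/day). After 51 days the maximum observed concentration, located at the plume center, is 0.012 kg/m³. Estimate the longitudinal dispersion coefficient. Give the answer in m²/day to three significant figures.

At the plume center C_max = M/(n_e·A·√(4πDt)), so D = M²/(4πt·(n_e·A·C_max)²).
n_e·A·C_max = 0.26 × 40 × 0.012 = 0.1248 kg/m.
D = 1.6²/(4π × 51 × 0.1248²) = 0.256 m²/day.

0.256 m²/day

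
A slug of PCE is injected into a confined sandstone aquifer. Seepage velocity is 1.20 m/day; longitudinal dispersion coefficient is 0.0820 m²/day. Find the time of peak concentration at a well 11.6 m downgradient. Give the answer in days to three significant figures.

For the 1D instantaneous-source solution, setting ∂C/∂t = 0 at fixed x gives v²t² + 2Dt − x² = 0, so t = (√(D² + v²x²) − D)/v².
√(D² + v²x²) = √(0.0820² + 1.20² × 11.6²) = 13.92; v² = 1.44.
t = (13.92 − 0.0820)/1.44 = 9.61 days (vs. the pure-advection estimate x/v = 9.67 d).

9.61 days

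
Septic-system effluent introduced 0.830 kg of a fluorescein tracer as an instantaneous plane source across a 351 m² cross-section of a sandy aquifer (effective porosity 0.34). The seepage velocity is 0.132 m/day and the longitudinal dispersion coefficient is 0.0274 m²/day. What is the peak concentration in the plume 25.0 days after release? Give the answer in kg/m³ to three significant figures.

The peak of an instantaneous 1D plume sits at x = vt; there the Gaussian factor is 1 and C_max = M/(n_e·A·√(4πDt)), where n_e·A is the pore area the mass is dissolved in.
√(4πDt) = √(4π × 0.0274 × 25.0) = 2.934 m, so C_max = 0.830/(0.34 × 351 × 2.934) = 0.00237 kg/m³.

0.00237 kg/m³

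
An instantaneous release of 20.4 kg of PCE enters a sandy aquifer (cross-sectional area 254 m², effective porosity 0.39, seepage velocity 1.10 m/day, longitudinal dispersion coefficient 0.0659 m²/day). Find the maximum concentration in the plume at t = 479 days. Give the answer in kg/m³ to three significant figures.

The peak of an instantaneous 1D plume sits at x = vt; there the Gaussian factor is 1 and C_max = M/(n_e·A·√(4πDt)), where n_e·A is the pore area the mass is dissolved in.
√(4πDt) = √(4π × 0.0659 × 479) = 19.92 m, so C_max = 20.4/(0.39 × 254 × 19.92) = 0.0103 kg/m³.

0.0103 kg/m³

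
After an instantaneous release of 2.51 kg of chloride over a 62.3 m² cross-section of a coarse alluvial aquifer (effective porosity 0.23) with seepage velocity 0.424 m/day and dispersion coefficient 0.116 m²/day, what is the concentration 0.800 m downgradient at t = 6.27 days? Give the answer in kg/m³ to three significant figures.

For an instantaneous plane source, C(x,t) = M/(n_e·A·√(4πDt)) · exp(−(x−vt)²/(4Dt)), with n_e·A the pore (flow) area.
Plume center vt = 0.424 × 6.27 = 2.65848 m, so the well at 0.800 m is 1.85848 m upgradient of the peak.
√(4πDt) = 3.023 m, giving peak height M/(n_e·A·√(4πDt)) = 2.51/(0.23 × 62.3 × 3.023) = 0.05795 kg/m³.
(x−vt)²/(4Dt) = (-1.85848)²/(4 × 0.116 × 6.27) = 1.187; exp(−1.187) = 0.3051.
C = 0.05795 × 0.3051 = 0.0177 kg/m³.

0.0177 kg/m³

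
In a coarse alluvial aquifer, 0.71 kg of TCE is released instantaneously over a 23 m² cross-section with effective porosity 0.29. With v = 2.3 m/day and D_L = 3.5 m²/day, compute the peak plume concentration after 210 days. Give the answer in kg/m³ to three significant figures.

0.00111 kg/m³

The peak of an instantaneous 1D plume sits at x = vt; there the Gaussian factor is 1 and C_max = M/(n_e·A·√(4πDt)), where n_e·A is the pore area the mass is dissolved in.
√(4πDt) = √(4π × 3.5 × 210) = 96.11 m, so C_max = 0.71/(0.29 × 23 × 96.11) = 0.00111 kg/m³.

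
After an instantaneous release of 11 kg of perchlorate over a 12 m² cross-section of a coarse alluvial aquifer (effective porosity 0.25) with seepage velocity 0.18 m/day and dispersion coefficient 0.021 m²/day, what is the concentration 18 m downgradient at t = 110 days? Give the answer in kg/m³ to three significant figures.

0.479 kg/m³

For an instantaneous plane source, C(x,t) = M/(n_e·A·√(4πDt)) · exp(−(x−vt)²/(4Dt)), with n_e·A the pore (flow) area.
Plume center vt = 0.18 × 110 = 19.8 m, so the well at 18 m is 1.8 m upgradient of the peak.
√(4πDt) = 5.388 m, giving peak height M/(n_e·A·√(4πDt)) = 11/(0.25 × 12 × 5.388) = 0.6805 kg/m³.
(x−vt)²/(4Dt) = (-1.8)²/(4 × 0.021 × 110) = 0.3506; exp(−0.3506) = 0.7043.
C = 0.6805 × 0.7043 = 0.479 kg/m³.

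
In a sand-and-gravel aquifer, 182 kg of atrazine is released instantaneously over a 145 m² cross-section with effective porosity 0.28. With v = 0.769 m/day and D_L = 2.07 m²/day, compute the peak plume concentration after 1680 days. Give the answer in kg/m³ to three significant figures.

The peak of an instantaneous 1D plume sits at x = vt; there the Gaussian factor is 1 and C_max = M/(n_e·A·√(4πDt)), where n_e·A is the pore area the mass is dissolved in.
√(4πDt) = √(4π × 2.07 × 1680) = 209.0 m, so C_max = 182/(0.28 × 145 × 209.0) = 0.0214 kg/m³.

0.0214 kg/m³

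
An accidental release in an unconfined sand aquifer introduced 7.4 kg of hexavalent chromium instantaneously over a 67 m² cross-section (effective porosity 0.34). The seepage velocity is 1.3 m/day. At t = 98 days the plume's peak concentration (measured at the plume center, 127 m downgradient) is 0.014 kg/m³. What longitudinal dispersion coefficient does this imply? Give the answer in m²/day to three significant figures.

0.437 m²/day

At the plume center C_max = M/(n_e·A·√(4πDt)), so D = M²/(4πt·(n_e·A·C_max)²).
n_e·A·C_max = 0.34 × 67 × 0.014 = 0.3189 kg/m.
D = 7.4²/(4π × 98 × 0.3189²) = 0.437 m²/day.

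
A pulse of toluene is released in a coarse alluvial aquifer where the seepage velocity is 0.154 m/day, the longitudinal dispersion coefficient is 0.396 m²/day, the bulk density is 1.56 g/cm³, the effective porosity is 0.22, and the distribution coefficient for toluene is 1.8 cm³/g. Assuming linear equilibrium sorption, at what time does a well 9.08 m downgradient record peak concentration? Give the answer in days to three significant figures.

614 days

Retardation factor R = 1 + ρ_b·K_d/n = 1 + 1.56 × 1.8/0.22 = 13.76.
Sorption retards both mechanisms: v_R = v/R = 0.01119 m/day, D_R = D/R = 0.02878 m²/day.
Peak time from v_R²t² + 2D_R t − x² = 0: t = (√(D_R² + v_R²x²) − D_R)/v_R².
√(D_R² + v_R²x²) = √(0.02878² + 0.01119² × 9.08²) = 0.1056; v_R² = 0.0001252.
t = (0.1056 − 0.02878)/0.0001252 = 614 days.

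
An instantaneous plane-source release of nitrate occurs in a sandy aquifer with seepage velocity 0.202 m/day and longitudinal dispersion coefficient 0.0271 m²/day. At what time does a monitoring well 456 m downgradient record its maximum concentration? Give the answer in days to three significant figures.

2260 days

For the 1D instantaneous-source solution, setting ∂C/∂t = 0 at fixed x gives v²t² + 2Dt − x² = 0, so t = (√(D² + v²x²) − D)/v².
√(D² + v²x²) = √(0.0271² + 0.202² × 456²) = 92.11; v² = 0.040804.
t = (92.11 − 0.0271)/0.040804 = 2260 days (vs. the pure-advection estimate x/v = 2260 d).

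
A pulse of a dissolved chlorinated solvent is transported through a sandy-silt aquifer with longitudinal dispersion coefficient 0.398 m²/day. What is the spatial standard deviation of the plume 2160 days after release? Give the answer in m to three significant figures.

41.5 m

Dispersive spreading gives a Gaussian with σ² = 2Dt; advection only shifts the center.
σ = √(2 × 0.398 × 2160) = 41.5 m.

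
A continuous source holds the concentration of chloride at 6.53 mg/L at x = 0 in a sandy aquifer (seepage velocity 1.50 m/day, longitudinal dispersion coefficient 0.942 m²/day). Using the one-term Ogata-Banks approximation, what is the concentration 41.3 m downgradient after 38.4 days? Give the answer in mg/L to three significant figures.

For a continuous step input, C/C₀ ≈ ½·erfc((x−vt)/(2√(Dt))).
vt = 1.50 × 38.4 = 57.6 m and 2√(Dt) = 2√(0.942 × 38.4) = 12.03 m.
Argument (x−vt)/(2√(Dt)) = (41.3 − 57.6)/12.03 = -1.355; ½·erfc(-1.355) = 0.9723.
C = 6.53 × 0.9723 = 6.35 mg/L.

6.35 mg/L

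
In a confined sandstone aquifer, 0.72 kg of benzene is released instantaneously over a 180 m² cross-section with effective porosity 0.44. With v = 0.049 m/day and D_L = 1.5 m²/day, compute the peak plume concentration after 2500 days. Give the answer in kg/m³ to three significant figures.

4.19e-05 kg/m³

The peak of an instantaneous 1D plume sits at x = vt; there the Gaussian factor is 1 and C_max = M/(n_e·A·√(4πDt)), where n_e·A is the pore area the mass is dissolved in.
√(4πDt) = √(4π × 1.5 × 2500) = 217.1 m, so C_max = 0.72/(0.44 × 180 × 217.1) = 4.19e-05 kg/m³.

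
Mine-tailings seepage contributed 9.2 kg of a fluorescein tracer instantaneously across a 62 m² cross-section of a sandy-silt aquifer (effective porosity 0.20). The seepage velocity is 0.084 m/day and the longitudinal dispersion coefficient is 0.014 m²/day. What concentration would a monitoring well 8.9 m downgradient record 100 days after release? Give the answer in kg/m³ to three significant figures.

For an instantaneous plane source, C(x,t) = M/(n_e·A·√(4πDt)) · exp(−(x−vt)²/(4Dt)), with n_e·A the pore (flow) area.
Plume center vt = 0.084 × 100 = 8.4 m, so the well at 8.9 m is 0.5 m downgradient of the peak.
√(4πDt) = 4.194 m, giving peak height M/(n_e·A·√(4πDt)) = 9.2/(0.20 × 62 × 4.194) = 0.1769 kg/m³.
(x−vt)²/(4Dt) = (0.5)²/(4 × 0.014 × 100) = 0.04464; exp(−0.04464) = 0.9563.
C = 0.1769 × 0.9563 = 0.169 kg/m³.

0.169 kg/m³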